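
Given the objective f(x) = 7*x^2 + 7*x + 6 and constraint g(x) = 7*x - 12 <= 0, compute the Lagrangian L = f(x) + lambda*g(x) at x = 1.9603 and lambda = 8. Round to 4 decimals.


Step 1: Evaluate f(x).
f(1.9603) = 7*1.9603^2 + 7*1.9603 + 6 = 46.6215
Step 2: Evaluate g(x).
g(1.9603) = 7*1.9603 - 12 = 1.7221
Step 3: Compute Lagrangian.
L = 46.6215 + 8*1.7221 = 60.3983


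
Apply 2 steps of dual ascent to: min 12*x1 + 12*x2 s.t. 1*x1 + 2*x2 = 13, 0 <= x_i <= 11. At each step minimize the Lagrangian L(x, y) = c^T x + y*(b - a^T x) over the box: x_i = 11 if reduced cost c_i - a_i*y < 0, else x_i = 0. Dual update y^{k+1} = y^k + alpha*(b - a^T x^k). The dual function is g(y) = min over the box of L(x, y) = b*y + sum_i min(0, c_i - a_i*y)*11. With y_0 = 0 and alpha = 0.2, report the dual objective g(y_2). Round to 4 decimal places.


Dual ascent for LP: min 12*x1 + 12*x2, 1*x1 + 2*x2 = 13, 0 <= x_i <= 11
Step 1: y^k = 0.0, reduced costs: (12.0, 12.0)
  x^k = (0.0, 0.0), subgradient = b - a^T x = 13.0
  y^{k+1} = 0.0 + 0.2*13.0 = 2.6
Step 2: y^k = 2.6, reduced costs: (9.4, 6.8)
  x^k = (0.0, 0.0), subgradient = b - a^T x = 13.0
  y^{k+1} = 2.6 + 0.2*13.0 = 5.2
Dual objective at y_2 = 5.2: reduced costs (6.8, 1.6), box minimizer x = (0.0, 0.0)
g(y_2) = b*y + (c1 - a1*y)*x1 + (c2 - a2*y)*x2 = 13*5.2 + 6.8*0.0 + 1.6*0.0 = 67.6 + 0.0 + 0.0 = 67.6


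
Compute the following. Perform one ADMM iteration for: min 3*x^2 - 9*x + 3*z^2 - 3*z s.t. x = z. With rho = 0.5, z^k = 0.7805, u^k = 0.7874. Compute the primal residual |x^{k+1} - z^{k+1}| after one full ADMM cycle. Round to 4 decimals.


ADMM iteration with rho = 0.5, z^k = 0.7805, u^k = 0.7874
Step 1: x-update.
Minimize 3*x^2 - 9*x + (0.5/2)*(x - 0.7805 + 0.7874)^2
FOC: (2*3 + 0.5)*x = 9 + 0.5*(0.7805 - 0.7874)
x^{k+1} = 1.3841
Step 2: z-update.
Minimize 3*z^2 - 3*z + (0.5/2)*(1.3841 - z + 0.7874)^2
FOC: (2*3 + 0.5)*z = 3 + 0.5*(1.3841 + 0.7874)
z^{k+1} = 0.6286
Step 3: u-update.
u^{k+1} = 0.7874 + 1.3841 - 0.6286 = 1.5429
Step 4: Primal residual = |1.3841 - 0.6286| = 0.7555


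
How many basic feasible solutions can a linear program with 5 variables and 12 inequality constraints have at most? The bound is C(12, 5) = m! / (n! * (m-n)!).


Each vertex corresponds to some choice of n active constraints out of m, so the number of vertices is at most C(m, n) = m! / (n!(m-n)!).
m = 12, n = 5
Numerator: 12 * 11 * 10 * 9 * 8
Denominator: 5! = 120
C(12, 5) = 792


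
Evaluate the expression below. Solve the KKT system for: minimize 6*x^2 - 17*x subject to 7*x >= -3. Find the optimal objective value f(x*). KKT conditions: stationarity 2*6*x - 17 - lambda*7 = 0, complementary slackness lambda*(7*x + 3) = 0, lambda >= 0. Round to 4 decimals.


Step 1: Try lambda = 0 (constraint inactive).
Stationarity: 2*6*x - 17 = 0
x* = 17/(2*6) = 17/12 = 1.4167 (rounded; the exact value 17/12 is used below)
Check constraint: 7*1.4167 = 9.9169 >= -3 -- satisfied.
Step 2: Compute optimal value.
f(x*) = 6*(17/12)^2 - 17*(17/12) = -12.0417


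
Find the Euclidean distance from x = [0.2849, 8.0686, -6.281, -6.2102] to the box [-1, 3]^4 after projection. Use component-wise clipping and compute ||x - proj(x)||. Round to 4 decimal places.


Project each component onto [-1, 3].
clip(0.2849) = 0.2849, clip(8.0686) = 3.0, clip(-6.281) = -1.0, clip(-6.2102) = -1.0
Projection = [0.2849, 3.0, -1.0, -1.0]
Squared diffs: [0.0, 25.6907, 27.889, 27.1462]
Distance = sqrt(80.7259) = 8.9848


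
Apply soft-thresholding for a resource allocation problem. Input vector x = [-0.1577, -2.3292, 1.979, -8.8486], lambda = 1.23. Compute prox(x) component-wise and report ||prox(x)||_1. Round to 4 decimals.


Soft-thresholding with lambda = 1.23:
prox(-0.1577) = sign(-0.1577)*max(|-0.1577| - 1.23, 0) = 0.0
prox(-2.3292) = sign(-2.3292)*max(|-2.3292| - 1.23, 0) = -1.0992
prox(1.979) = sign(1.979)*max(|1.979| - 1.23, 0) = 0.749
prox(-8.8486) = sign(-8.8486)*max(|-8.8486| - 1.23, 0) = -7.6186
prox(x) = [0.0, -1.0992, 0.749, -7.6186]
||prox(x)||_1 = 0.0 + 1.0992 + 0.749 + 7.6186 = 9.4668


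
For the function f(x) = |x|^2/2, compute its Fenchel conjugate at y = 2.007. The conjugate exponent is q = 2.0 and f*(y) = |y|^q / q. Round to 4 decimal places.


The conjugate exponent q satisfies 1/p + 1/q = 1.
p = 2, so q = 2/(2 - 1) = 2.0
|y|^q = 2.007^2.0 = 4.028
f*(2.007) = 4.028 / 2.0 = 2.014


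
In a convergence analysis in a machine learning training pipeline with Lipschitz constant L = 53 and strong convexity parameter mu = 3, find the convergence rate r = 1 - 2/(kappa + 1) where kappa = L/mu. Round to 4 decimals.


Step 1: Compute the condition number.
kappa = L/mu = 53/3 = 17.6667
Step 2: Compute the convergence rate.
r = 1 - 2/(kappa + 1) = 1 - 2*mu/(L + mu) = (L - mu)/(L + mu) = 50/56 = 0.8929


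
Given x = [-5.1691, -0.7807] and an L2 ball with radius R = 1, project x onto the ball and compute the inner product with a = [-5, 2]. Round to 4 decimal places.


Step 1: Compute ||x|| (intermediates to 6 decimals).
||x|| = sqrt((-5.1691)^2 + (-0.7807)^2) = 5.227723
Step 2: Project.
Since ||x|| > R, scale = R/||x|| = 1/5.227723 = 0.191288, proj(x) = scale * x
proj(x) = [-0.988787, -0.149339]
Step 3: Dot product.
a^T * proj(x) = -5*(-0.988787) + 2*(-0.149339) = 4.6453


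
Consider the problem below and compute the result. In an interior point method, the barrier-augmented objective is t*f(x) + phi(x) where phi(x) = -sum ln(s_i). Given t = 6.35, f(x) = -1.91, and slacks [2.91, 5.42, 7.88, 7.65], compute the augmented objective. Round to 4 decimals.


Step 1: Compute log-barrier.
ln values: [1.0682, 1.6901, 2.0643, 2.0347]
phi = -(1.0682 + 1.6901 + 2.0643 + 2.0347) = -6.8573
Step 2: Compute augmented objective.
t*f(x) = 6.35*-1.91 = -12.1285
Total = -12.1285 - 6.8573 = -18.9858


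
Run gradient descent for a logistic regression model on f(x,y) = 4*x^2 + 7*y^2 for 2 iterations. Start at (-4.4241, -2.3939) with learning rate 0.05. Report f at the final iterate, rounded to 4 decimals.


Gradient descent on f(x,y) = 4*x^2 + 7*y^2.
Starting point: (-4.4241, -2.3939), alpha = 0.05
Step 1: grad_x = 2*4*-4.4241 = -35.3928, grad_y = 2*7*-2.3939 = -33.5146
  x_1 = -4.4241 - 0.05*-35.3928 = -2.6545
  y_1 = -2.3939 - 0.05*-33.5146 = -0.7182
Step 2: grad_x = 2*4*-2.6545 = -21.2357, grad_y = 2*7*-0.7182 = -10.0544
  x_2 = -2.6545 - 0.05*-21.2357 = -1.5927
  y_2 = -0.7182 - 0.05*-10.0544 = -0.2155
f(-1.5927, -0.2155) = 4*(-1.5927)^2 + 7*(-0.2155)^2 = 10.4714


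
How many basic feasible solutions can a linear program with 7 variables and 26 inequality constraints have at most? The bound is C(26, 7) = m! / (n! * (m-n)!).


Each vertex corresponds to some choice of n active constraints out of m, so the number of vertices is at most C(m, n) = m! / (n!(m-n)!).
m = 26, n = 7
Numerator: 26 * 25 * 24 * 23 * 22 * 21 * 20
Denominator: 7! = 5040
C(26, 7) = 657800


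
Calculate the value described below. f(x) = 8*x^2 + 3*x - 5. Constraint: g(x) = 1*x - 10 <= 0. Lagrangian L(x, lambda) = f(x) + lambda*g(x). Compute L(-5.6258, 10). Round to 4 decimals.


Step 1: Evaluate f(x).
f(-5.6258) = 8*(-5.6258)^2 + 3*(-5.6258) - 5 = 231.3196
Step 2: Evaluate g(x).
g(-5.6258) = 1*-5.6258 - 10 = -15.6258
Step 3: Compute Lagrangian.
L = 231.3196 + 10*-15.6258 = 75.0616


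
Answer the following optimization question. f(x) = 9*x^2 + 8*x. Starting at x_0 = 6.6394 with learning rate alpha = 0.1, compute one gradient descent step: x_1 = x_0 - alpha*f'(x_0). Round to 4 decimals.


We compute the gradient at x_0 and apply the update.
f'(x) = 18*x + 8
f'(6.6394) = 18*6.6394 + 8 = 127.5092
x_1 = 6.6394 - 0.1*127.5092 = -6.1115


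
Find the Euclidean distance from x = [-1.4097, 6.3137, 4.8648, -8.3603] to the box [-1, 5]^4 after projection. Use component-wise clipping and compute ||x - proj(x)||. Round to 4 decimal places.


Project each component onto [-1, 5].
clip(-1.4097) = -1.0, clip(6.3137) = 5.0, clip(4.8648) = 4.8648, clip(-8.3603) = -1.0
Projection = [-1.0, 5.0, 4.8648, -1.0]
Squared diffs: [0.1679, 1.7258, 0.0, 54.174]
Distance = sqrt(56.0677) = 7.4878


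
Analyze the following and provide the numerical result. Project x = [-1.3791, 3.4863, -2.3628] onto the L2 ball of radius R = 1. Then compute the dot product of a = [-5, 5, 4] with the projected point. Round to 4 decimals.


Step 1: Compute ||x|| (intermediates to 6 decimals).
||x|| = sqrt((-1.3791)^2 + 3.4863^2 + (-2.3628)^2) = 4.431594
Step 2: Project.
Since ||x|| > R, scale = R/||x|| = 1/4.431594 = 0.225652, proj(x) = scale * x
proj(x) = [-0.311197, 0.786691, -0.533171]
Step 3: Dot product.
a^T * proj(x) = -5*(-0.311197) + 5*0.786691 + 4*(-0.533171) = 3.3568


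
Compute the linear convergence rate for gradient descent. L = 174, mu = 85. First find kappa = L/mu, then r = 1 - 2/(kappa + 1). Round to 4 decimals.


Step 1: Compute the condition number.
kappa = L/mu = 174/85 = 2.0471
Step 2: Compute the convergence rate.
r = 1 - 2/(kappa + 1) = 1 - 2*mu/(L + mu) = (L - mu)/(L + mu) = 89/259 = 0.3436


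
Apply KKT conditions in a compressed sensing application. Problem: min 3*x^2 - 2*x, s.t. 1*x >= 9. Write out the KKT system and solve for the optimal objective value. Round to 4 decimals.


Step 1: Try lambda = 0 (constraint inactive).
x_unc = 2/(2*3) = 0.3333
Check: 1*0.3333 = 0.3333 < 9 -- violated!
Step 2: Constraint must be active: 1*x = 9
x* = 9/1 = 9.0
lambda = (2*3*9.0 - 2)/1 = 52.0
Step 3: Compute optimal value.
f(x*) = 3*9.0^2 - 2*9.0 = 225.0


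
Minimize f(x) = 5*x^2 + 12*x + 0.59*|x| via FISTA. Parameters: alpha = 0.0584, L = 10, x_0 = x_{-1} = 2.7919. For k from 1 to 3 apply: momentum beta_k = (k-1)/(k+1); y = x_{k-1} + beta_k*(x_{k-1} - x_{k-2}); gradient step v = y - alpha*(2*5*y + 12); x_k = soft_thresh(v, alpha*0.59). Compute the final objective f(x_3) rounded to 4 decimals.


FISTA on f(x) = 5*x^2 + 12*x + 0.59*|x|
L = 10, alpha = 0.0584
Iteration 1: beta = 0.0, y = 2.7919 + 0.0*(2.7919 - 2.7919) = 2.7919
  grad(y) = 39.919, v = y - alpha*grad = 0.4606
  prox(v) = soft_thresh(0.4606, 0.0345) = 0.4262
Iteration 2: beta = 0.3333, y = 0.4262 + 0.3333*(0.4262 - 2.7919) = -0.3624
  grad(y) = 8.376, v = y - alpha*grad = -0.8516
  prox(v) = soft_thresh(-0.8516, 0.0345) = -0.8171
Iteration 3: beta = 0.5, y = -0.8171 + 0.5*(-0.8171 - 0.4262) = -1.4387
  grad(y) = -2.3874, v = y - alpha*grad = -1.2993
  prox(v) = soft_thresh(-1.2993, 0.0345) = -1.2649
f(x_3) = 5*(-1.2649)^2 + 12*(-1.2649) + 0.59*|-1.2649| = -6.4327


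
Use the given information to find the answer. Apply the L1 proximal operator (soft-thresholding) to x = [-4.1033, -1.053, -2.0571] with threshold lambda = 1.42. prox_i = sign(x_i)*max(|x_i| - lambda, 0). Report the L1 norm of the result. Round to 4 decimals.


Soft-thresholding with lambda = 1.42:
prox(-4.1033) = sign(-4.1033)*max(|-4.1033| - 1.42, 0) = -2.6833
prox(-1.053) = sign(-1.053)*max(|-1.053| - 1.42, 0) = 0.0
prox(-2.0571) = sign(-2.0571)*max(|-2.0571| - 1.42, 0) = -0.6371
prox(x) = [-2.6833, 0.0, -0.6371]
||prox(x)||_1 = 2.6833 + 0.0 + 0.6371 = 3.3204


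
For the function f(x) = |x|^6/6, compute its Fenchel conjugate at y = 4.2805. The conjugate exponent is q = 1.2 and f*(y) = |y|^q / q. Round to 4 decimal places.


The conjugate exponent q satisfies 1/p + 1/q = 1.
p = 6, so q = 6/(6 - 1) = 1.2
|y|^q = 4.2805^1.2 = 5.7252
f*(4.2805) = 5.7252 / 1.2 = 4.771


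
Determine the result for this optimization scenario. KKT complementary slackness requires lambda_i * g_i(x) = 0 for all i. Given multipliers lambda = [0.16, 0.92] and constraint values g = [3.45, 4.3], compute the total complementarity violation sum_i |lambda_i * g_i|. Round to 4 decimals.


KKT complementary slackness check:
lambda_1 * g_1 = 0.16 * 3.45 = 0.552
lambda_2 * g_2 = 0.92 * 4.3 = 3.956
Total violation = 0.552 + 3.956 = 4.508


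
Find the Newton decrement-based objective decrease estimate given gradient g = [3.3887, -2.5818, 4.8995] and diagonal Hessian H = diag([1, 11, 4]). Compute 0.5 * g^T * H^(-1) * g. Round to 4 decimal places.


Step 1: H is diagonal, so H^(-1) * g = [3.3887, -0.2347, 1.2249].
Step 2: g^T H^(-1) g = sum_i g_i^2 / H_ii
  = (3.3887)^2/1 + (-2.5818)^2/11 + (4.8995)^2/4
  = 11.4833 + 0.606 + 6.0013 = 18.0905
Step 3: Objective decrease = 0.5 * g^T H^(-1) g = 9.0453


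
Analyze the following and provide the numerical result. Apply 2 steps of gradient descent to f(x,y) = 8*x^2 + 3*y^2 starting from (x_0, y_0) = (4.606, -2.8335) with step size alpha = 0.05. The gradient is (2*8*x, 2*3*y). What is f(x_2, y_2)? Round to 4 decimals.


Gradient descent on f(x,y) = 8*x^2 + 3*y^2.
Starting point: (4.606, -2.8335), alpha = 0.05
Step 1: grad_x = 2*8*4.606 = 73.696, grad_y = 2*3*-2.8335 = -17.001
  x_1 = 4.606 - 0.05*73.696 = 0.9212
  y_1 = -2.8335 - 0.05*-17.001 = -1.9835
Step 2: grad_x = 2*8*0.9212 = 14.7392, grad_y = 2*3*-1.9835 = -11.9007
  x_2 = 0.9212 - 0.05*14.7392 = 0.1842
  y_2 = -1.9835 - 0.05*-11.9007 = -1.3884
f(0.1842, -1.3884) = 8*0.1842^2 + 3*(-1.3884)^2 = 6.0546


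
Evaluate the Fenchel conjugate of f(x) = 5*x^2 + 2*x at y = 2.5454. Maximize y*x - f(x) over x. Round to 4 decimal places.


f*(y) = sup_x {y*x - a*x^2 - b*x} = sup_x {(y-b)*x - a*x^2}
FOC: (y - b) - 2a*x = 0 => x* = (y - b)/(2a)
x* = (2.5454 - 2)/(2*5) = 0.0545
f*(2.5454) = (y-b)^2/(4a) = (2.5454 - 2)^2/(4*5)
= 0.2975/20 = 0.0149


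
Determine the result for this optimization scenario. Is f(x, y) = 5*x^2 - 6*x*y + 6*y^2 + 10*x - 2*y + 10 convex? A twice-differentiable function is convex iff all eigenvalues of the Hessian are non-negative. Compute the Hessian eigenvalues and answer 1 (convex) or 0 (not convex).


The Hessian of f(x,y) = 5*x^2 - 6*x*y + 6*y^2 + 10*x - 2*y + 10 is:
H = [[10, -6], [-6, 12]]
Trace = 10 + 12 = 22
Determinant = 10*12 - (-6)^2 = 84
Discriminant = (22)^2 - 4*84 = 148.0
Eigenvalues: lambda_1 = 4.9172, lambda_2 = 17.0828
The function is convex.

1


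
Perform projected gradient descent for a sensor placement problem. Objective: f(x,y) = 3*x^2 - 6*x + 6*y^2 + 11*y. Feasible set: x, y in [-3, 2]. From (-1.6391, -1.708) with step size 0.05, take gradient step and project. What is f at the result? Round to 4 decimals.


Step 1: Compute gradient at (-1.6391, -1.708).
grad_x = 2*3*-1.6391 - 6 = -15.8346
grad_y = 2*6*-1.708 + 11 = -9.496
Step 2: Gradient step.
x_raw = -1.6391 - 0.05*-15.8346 = -0.8474
y_raw = -1.708 - 0.05*-9.496 = -1.2332
Step 3: Project onto [-3, 2].
x_proj = clip(-0.8474) = -0.8474
y_proj = clip(-1.2332) = -1.2332
Step 4: Evaluate f.
f(-0.8474, -1.2332) = 2.7978


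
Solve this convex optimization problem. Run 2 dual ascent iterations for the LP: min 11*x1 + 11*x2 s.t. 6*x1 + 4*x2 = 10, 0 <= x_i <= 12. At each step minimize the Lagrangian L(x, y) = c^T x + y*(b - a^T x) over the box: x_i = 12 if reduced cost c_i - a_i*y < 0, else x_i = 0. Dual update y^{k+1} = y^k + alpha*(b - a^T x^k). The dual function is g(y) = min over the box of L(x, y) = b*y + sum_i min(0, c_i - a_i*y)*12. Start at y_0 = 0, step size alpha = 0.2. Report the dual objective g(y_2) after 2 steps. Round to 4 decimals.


Dual ascent for LP: min 11*x1 + 11*x2, 6*x1 + 4*x2 = 10, 0 <= x_i <= 12
Step 1: y^k = 0.0, reduced costs: (11.0, 11.0)
  x^k = (0.0, 0.0), subgradient = b - a^T x = 10.0
  y^{k+1} = 0.0 + 0.2*10.0 = 2.0
Step 2: y^k = 2.0, reduced costs: (-1.0, 3.0)
  x^k = (12.0, 0.0), subgradient = b - a^T x = -62.0
  y^{k+1} = 2.0 + 0.2*-62.0 = -10.4
Dual objective at y_2 = -10.4: reduced costs (73.4, 52.6), box minimizer x = (0.0, 0.0)
g(y_2) = b*y + (c1 - a1*y)*x1 + (c2 - a2*y)*x2 = 10*(-10.4) + 73.4*0.0 + 52.6*0.0 = -104.0 + 0.0 + 0.0 = -104.0


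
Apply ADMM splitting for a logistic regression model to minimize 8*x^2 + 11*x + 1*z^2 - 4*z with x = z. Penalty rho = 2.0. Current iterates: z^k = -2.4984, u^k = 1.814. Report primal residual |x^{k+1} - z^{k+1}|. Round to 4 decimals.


ADMM iteration with rho = 2.0, z^k = -2.4984, u^k = 1.814
Step 1: x-update.
Minimize 8*x^2 + 11*x + (2.0/2)*(x + 2.4984 + 1.814)^2
FOC: (2*8 + 2.0)*x = -11 + 2.0*(-2.4984 - 1.814)
x^{k+1} = -1.0903
Step 2: z-update.
Minimize 1*z^2 - 4*z + (2.0/2)*(-1.0903 - z + 1.814)^2
FOC: (2*1 + 2.0)*z = 4 + 2.0*(-1.0903 + 1.814)
z^{k+1} = 1.3619
Step 3: u-update.
u^{k+1} = 1.814 - 1.0903 - 1.3619 = -0.6381
Step 4: Primal residual = |-1.0903 - 1.3619| = 2.4521


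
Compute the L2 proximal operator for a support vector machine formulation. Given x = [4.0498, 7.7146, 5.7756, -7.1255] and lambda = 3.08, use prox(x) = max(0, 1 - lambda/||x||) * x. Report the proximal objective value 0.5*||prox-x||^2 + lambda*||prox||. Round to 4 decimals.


Step 1: Compute ||x||.
||x|| = 12.6509
Step 2: Compute scaling factor.
scale = max(0, 1 - 3.08/12.6509) = 0.7565
Step 3: prox(x) = [3.0638, 5.8364, 4.3695, -5.3907]
||prox(x)|| = 9.5709
Step 4: Proximal objective.
0.5*||prox-x||^2 = 4.7432
lambda*||prox|| = 29.4784
Total = 34.2217


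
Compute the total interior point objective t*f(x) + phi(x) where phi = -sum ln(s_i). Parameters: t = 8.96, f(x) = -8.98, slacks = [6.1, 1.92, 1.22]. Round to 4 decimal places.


Step 1: Compute log-barrier.
ln values: [1.8083, 0.6523, 0.1989]
phi = -(1.8083 + 0.6523 + 0.1989) = -2.6595
Step 2: Compute augmented objective.
t*f(x) = 8.96*-8.98 = -80.4608
Total = -80.4608 - 2.6595 = -83.1203


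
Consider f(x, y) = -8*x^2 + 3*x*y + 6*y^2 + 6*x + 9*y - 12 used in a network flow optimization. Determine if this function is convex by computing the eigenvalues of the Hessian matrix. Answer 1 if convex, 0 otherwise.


The Hessian of f(x,y) = -8*x^2 + 3*x*y + 6*y^2 + 6*x + 9*y - 12 is:
H = [[-16, 3], [3, 12]]
Trace = -16 + 12 = -4
Determinant = -16*12 - (3)^2 = -201
Discriminant = (-4)^2 - 4*-201 = 820.0
Eigenvalues: lambda_1 = -16.3178, lambda_2 = 12.3178
The function is not convex.

0


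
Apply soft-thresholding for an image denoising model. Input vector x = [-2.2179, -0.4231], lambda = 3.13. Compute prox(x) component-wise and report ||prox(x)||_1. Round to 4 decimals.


Soft-thresholding with lambda = 3.13:
prox(-2.2179) = sign(-2.2179)*max(|-2.2179| - 3.13, 0) = 0.0
prox(-0.4231) = sign(-0.4231)*max(|-0.4231| - 3.13, 0) = 0.0
prox(x) = [0.0, 0.0]
||prox(x)||_1 = 0.0 + 0.0 = 0.0


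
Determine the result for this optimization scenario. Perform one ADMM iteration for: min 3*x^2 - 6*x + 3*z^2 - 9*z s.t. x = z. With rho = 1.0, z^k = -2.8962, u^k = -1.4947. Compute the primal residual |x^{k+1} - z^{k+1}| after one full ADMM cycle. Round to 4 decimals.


ADMM iteration with rho = 1.0, z^k = -2.8962, u^k = -1.4947
Step 1: x-update.
Minimize 3*x^2 - 6*x + (1.0/2)*(x + 2.8962 - 1.4947)^2
FOC: (2*3 + 1.0)*x = 6 + 1.0*(-2.8962 + 1.4947)
x^{k+1} = 0.6569
Step 2: z-update.
Minimize 3*z^2 - 9*z + (1.0/2)*(0.6569 - z - 1.4947)^2
FOC: (2*3 + 1.0)*z = 9 + 1.0*(0.6569 - 1.4947)
z^{k+1} = 1.166
Step 3: u-update.
u^{k+1} = -1.4947 + 0.6569 - 1.166 = -2.0038
Step 4: Primal residual = |0.6569 - 1.166| = 0.5091


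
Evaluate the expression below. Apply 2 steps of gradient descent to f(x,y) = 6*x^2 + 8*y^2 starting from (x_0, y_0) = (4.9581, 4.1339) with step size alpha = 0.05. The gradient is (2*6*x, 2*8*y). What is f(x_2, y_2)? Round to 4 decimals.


Gradient descent on f(x,y) = 6*x^2 + 8*y^2.
Starting point: (4.9581, 4.1339), alpha = 0.05
Step 1: grad_x = 2*6*4.9581 = 59.4972, grad_y = 2*8*4.1339 = 66.1424
  x_1 = 4.9581 - 0.05*59.4972 = 1.9832
  y_1 = 4.1339 - 0.05*66.1424 = 0.8268
Step 2: grad_x = 2*6*1.9832 = 23.7989, grad_y = 2*8*0.8268 = 13.2285
  x_2 = 1.9832 - 0.05*23.7989 = 0.7933
  y_2 = 0.8268 - 0.05*13.2285 = 0.1654
f(0.7933, 0.1654) = 6*0.7933^2 + 8*0.1654^2 = 3.9947


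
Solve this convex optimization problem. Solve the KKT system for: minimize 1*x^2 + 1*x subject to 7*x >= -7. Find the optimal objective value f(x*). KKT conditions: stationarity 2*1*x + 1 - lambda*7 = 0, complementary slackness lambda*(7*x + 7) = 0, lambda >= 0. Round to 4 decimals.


Step 1: Try lambda = 0 (constraint inactive).
Stationarity: 2*1*x + 1 = 0
x* = -1/(2*1) = -0.5
Check constraint: 7*-0.5 = -3.5 >= -7 -- satisfied.
Step 2: Compute optimal value.
f(x*) = 1*(-0.5)^2 + 1*(-0.5) = -0.25


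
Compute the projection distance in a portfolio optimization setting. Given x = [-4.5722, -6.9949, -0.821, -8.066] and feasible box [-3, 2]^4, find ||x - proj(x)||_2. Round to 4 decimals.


Project each component onto [-3, 2].
clip(-4.5722) = -3.0, clip(-6.9949) = -3.0, clip(-0.821) = -0.821, clip(-8.066) = -3.0
Projection = [-3.0, -3.0, -0.821, -3.0]
Squared diffs: [2.4718, 15.9592, 0.0, 25.6644]
Distance = sqrt(44.0954) = 6.6404


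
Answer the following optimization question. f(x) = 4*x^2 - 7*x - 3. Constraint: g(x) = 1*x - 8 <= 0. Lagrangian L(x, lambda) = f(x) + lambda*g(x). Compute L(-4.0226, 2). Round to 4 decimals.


Step 1: Evaluate f(x).
f(-4.0226) = 4*(-4.0226)^2 - 7*(-4.0226) - 3 = 89.8834
Step 2: Evaluate g(x).
g(-4.0226) = 1*-4.0226 - 8 = -12.0226
Step 3: Compute Lagrangian.
L = 89.8834 + 2*-12.0226 = 65.8382


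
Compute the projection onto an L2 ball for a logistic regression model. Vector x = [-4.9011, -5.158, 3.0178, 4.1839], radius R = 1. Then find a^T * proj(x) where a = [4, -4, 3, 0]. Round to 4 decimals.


Step 1: Compute ||x|| (intermediates to 6 decimals).
||x|| = sqrt((-4.9011)^2 + (-5.158)^2 + 3.0178^2 + 4.1839^2) = 8.788508
Step 2: Project.
Since ||x|| > R, scale = R/||x|| = 1/8.788508 = 0.113785, proj(x) = scale * x
proj(x) = [-0.557672, -0.586903, 0.34338, 0.476065]
Step 3: Dot product.
a^T * proj(x) = 4*(-0.557672) - 4*(-0.586903) + 3*0.34338 + 0*0.476065 = 1.1471


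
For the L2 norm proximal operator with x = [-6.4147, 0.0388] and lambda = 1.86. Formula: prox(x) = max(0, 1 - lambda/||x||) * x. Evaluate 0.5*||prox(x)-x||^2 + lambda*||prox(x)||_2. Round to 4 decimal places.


Step 1: Compute ||x||.
||x|| = 6.4148
Step 2: Compute scaling factor.
scale = max(0, 1 - 1.86/6.4148) = 0.71
Step 3: prox(x) = [-4.5547, 0.0275]
||prox(x)|| = 4.5548
Step 4: Proximal objective.
0.5*||prox-x||^2 = 1.7298
lambda*||prox|| = 8.4719
Total = 10.2018


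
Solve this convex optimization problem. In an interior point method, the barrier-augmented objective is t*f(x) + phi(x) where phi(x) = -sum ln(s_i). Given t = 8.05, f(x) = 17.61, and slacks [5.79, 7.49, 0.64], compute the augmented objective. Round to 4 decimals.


Step 1: Compute log-barrier.
ln values: [1.7561, 2.0136, -0.4463]
phi = -(1.7561 + 2.0136 - 0.4463) = -3.3234
Step 2: Compute augmented objective.
t*f(x) = 8.05*17.61 = 141.7605
Total = 141.7605 - 3.3234 = 138.4371


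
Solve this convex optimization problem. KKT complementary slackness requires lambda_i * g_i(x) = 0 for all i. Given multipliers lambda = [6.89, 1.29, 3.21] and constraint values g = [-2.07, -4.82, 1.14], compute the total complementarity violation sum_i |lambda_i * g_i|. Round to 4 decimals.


KKT complementary slackness check:
lambda_1 * g_1 = 6.89 * -2.07 = -14.2623
lambda_2 * g_2 = 1.29 * -4.82 = -6.2178
lambda_3 * g_3 = 3.21 * 1.14 = 3.6594
Total violation = 14.2623 + 6.2178 + 3.6594 = 24.1395


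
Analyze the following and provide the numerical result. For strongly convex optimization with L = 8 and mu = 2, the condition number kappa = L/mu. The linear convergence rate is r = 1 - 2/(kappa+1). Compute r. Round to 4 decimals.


Step 1: Compute the condition number.
kappa = L/mu = 8/2 = 4.0
Step 2: Compute the convergence rate.
r = 1 - 2/(kappa + 1) = 1 - 2*mu/(L + mu) = (L - mu)/(L + mu) = 6/10 = 0.6


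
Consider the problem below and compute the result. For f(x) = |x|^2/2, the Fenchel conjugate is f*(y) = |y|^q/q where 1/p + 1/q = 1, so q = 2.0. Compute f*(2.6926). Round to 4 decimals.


The conjugate exponent q satisfies 1/p + 1/q = 1.
p = 2, so q = 2/(2 - 1) = 2.0
|y|^q = 2.6926^2.0 = 7.2501
f*(2.6926) = 7.2501 / 2.0 = 3.625


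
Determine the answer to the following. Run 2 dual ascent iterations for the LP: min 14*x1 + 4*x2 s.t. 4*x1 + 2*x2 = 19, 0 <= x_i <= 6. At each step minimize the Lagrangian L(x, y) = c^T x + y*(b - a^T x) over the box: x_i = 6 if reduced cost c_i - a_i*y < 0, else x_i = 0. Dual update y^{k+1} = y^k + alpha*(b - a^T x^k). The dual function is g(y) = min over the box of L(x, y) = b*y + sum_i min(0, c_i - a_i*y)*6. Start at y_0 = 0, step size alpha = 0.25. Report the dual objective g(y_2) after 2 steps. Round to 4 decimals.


Dual ascent for LP: min 14*x1 + 4*x2, 4*x1 + 2*x2 = 19, 0 <= x_i <= 6
Step 1: y^k = 0.0, reduced costs: (14.0, 4.0)
  x^k = (0.0, 0.0), subgradient = b - a^T x = 19.0
  y^{k+1} = 0.0 + 0.25*19.0 = 4.75
Step 2: y^k = 4.75, reduced costs: (-5.0, -5.5)
  x^k = (6.0, 6.0), subgradient = b - a^T x = -17.0
  y^{k+1} = 4.75 + 0.25*-17.0 = 0.5
Dual objective at y_2 = 0.5: reduced costs (12.0, 3.0), box minimizer x = (0.0, 0.0)
g(y_2) = b*y + (c1 - a1*y)*x1 + (c2 - a2*y)*x2 = 19*0.5 + 12.0*0.0 + 3.0*0.0 = 9.5 + 0.0 + 0.0 = 9.5


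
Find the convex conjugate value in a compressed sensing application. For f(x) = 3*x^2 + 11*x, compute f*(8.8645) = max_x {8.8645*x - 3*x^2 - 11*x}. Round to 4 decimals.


f*(y) = sup_x {y*x - a*x^2 - b*x} = sup_x {(y-b)*x - a*x^2}
FOC: (y - b) - 2a*x = 0 => x* = (y - b)/(2a)
x* = (8.8645 - 11)/(2*3) = -0.3559
f*(8.8645) = (y-b)^2/(4a) = (8.8645 - 11)^2/(4*3)
= 4.5604/12 = 0.38


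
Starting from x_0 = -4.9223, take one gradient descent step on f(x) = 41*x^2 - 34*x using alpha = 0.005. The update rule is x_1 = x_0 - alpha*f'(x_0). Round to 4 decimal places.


We compute the gradient at x_0 and apply the update.
f'(x) = 82*x - 34
f'(-4.9223) = 82*-4.9223 - 34 = -437.6286
x_1 = -4.9223 - 0.005*-437.6286 = -2.7342


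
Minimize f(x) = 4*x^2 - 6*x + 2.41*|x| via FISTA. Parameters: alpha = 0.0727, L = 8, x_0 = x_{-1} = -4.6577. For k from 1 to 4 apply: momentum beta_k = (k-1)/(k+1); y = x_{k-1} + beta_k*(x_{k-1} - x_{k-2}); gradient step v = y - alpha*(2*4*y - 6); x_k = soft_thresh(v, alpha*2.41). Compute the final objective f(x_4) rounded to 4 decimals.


FISTA on f(x) = 4*x^2 - 6*x + 2.41*|x|
L = 8, alpha = 0.0727
Iteration 1: beta = 0.0, y = -4.6577 + 0.0*(-4.6577 + 4.6577) = -4.6577
  grad(y) = -43.2616, v = y - alpha*grad = -1.5126
  prox(v) = soft_thresh(-1.5126, 0.1752) = -1.3374
Iteration 2: beta = 0.3333, y = -1.3374 + 0.3333*(-1.3374 + 4.6577) = -0.2306
  grad(y) = -7.8448, v = y - alpha*grad = 0.3397
  prox(v) = soft_thresh(0.3397, 0.1752) = 0.1645
Iteration 3: beta = 0.5, y = 0.1645 + 0.5*(0.1645 + 1.3374) = 0.9155
  grad(y) = 1.3236, v = y - alpha*grad = 0.8192
  prox(v) = soft_thresh(0.8192, 0.1752) = 0.644
Iteration 4: beta = 0.6, y = 0.644 + 0.6*(0.644 - 0.1645) = 0.9317
  grad(y) = 1.4538, v = y - alpha*grad = 0.826
  prox(v) = soft_thresh(0.826, 0.1752) = 0.6508
f(x_4) = 4*0.6508^2 - 6*0.6508 + 2.41*|0.6508| = -0.6422


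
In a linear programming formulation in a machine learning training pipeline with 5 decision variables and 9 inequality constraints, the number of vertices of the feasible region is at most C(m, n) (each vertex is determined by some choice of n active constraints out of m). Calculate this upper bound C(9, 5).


Each vertex corresponds to some choice of n active constraints out of m, so the number of vertices is at most C(m, n) = m! / (n!(m-n)!).
m = 9, n = 5
Numerator: 9 * 8 * 7 * 6 * 5
Denominator: 5! = 120
C(9, 5) = 126


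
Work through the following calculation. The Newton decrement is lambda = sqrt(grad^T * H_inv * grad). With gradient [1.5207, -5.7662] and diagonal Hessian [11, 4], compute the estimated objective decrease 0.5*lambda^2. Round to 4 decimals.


Step 1: H is diagonal, so H^(-1) * g = [0.1382, -1.4416].
Step 2: g^T H^(-1) g = sum_i g_i^2 / H_ii
  = (1.5207)^2/11 + (-5.7662)^2/4
  = 0.2102 + 8.3123 = 8.5225
Step 3: Objective decrease = 0.5 * g^T H^(-1) g = 4.2612


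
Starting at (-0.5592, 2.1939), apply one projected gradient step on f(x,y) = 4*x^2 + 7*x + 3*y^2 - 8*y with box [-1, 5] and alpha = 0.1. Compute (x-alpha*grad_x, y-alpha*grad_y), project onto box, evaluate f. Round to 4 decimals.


Step 1: Compute gradient at (-0.5592, 2.1939).
grad_x = 2*4*-0.5592 + 7 = 2.5264
grad_y = 2*3*2.1939 - 8 = 5.1634
Step 2: Gradient step.
x_raw = -0.5592 - 0.1*2.5264 = -0.8118
y_raw = 2.1939 - 0.1*5.1634 = 1.6776
Step 3: Project onto [-1, 5].
x_proj = clip(-0.8118) = -0.8118
y_proj = clip(1.6776) = 1.6776
Step 4: Evaluate f.
f(-0.8118, 1.6776) = -8.0244


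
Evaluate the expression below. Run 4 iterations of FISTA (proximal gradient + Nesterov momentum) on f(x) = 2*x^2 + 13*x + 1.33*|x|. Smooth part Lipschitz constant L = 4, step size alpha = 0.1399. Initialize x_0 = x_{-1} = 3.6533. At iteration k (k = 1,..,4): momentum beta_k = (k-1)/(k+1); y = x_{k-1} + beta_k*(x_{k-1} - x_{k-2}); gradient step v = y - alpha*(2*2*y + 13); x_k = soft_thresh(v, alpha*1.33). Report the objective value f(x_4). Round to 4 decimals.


FISTA on f(x) = 2*x^2 + 13*x + 1.33*|x|
L = 4, alpha = 0.1399
Iteration 1: beta = 0.0, y = 3.6533 + 0.0*(3.6533 - 3.6533) = 3.6533
  grad(y) = 27.6132, v = y - alpha*grad = -0.2098
  prox(v) = soft_thresh(-0.2098, 0.1861) = -0.0237
Iteration 2: beta = 0.3333, y = -0.0237 + 0.3333*(-0.0237 - 3.6533) = -1.2494
  grad(y) = 8.0024, v = y - alpha*grad = -2.3689
  prox(v) = soft_thresh(-2.3689, 0.1861) = -2.1829
Iteration 3: beta = 0.5, y = -2.1829 + 0.5*(-2.1829 + 0.0237) = -3.2624
  grad(y) = -0.0498, v = y - alpha*grad = -3.2555
  prox(v) = soft_thresh(-3.2555, 0.1861) = -3.0694
Iteration 4: beta = 0.6, y = -3.0694 + 0.6*(-3.0694 + 2.1829) = -3.6013
  grad(y) = -1.4054, v = y - alpha*grad = -3.4047
  prox(v) = soft_thresh(-3.4047, 0.1861) = -3.2187
f(x_4) = 2*(-3.2187)^2 + 13*(-3.2187) + 1.33*|-3.2187| = -16.8422


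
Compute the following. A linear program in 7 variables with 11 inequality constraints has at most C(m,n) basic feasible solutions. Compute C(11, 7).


Each vertex corresponds to some choice of n active constraints out of m, so the number of vertices is at most C(m, n) = m! / (n!(m-n)!).
m = 11, n = 7
Numerator: 11 * 10 * 9 * 8 * 7 * 6 * 5
Denominator: 7! = 5040
C(11, 7) = 330


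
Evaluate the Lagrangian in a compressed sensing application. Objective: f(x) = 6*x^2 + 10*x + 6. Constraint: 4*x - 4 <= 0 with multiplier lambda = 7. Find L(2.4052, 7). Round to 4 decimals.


Step 1: Evaluate f(x).
f(2.4052) = 6*2.4052^2 + 10*2.4052 + 6 = 64.7619
Step 2: Evaluate g(x).
g(2.4052) = 4*2.4052 - 4 = 5.6208
Step 3: Compute Lagrangian.
L = 64.7619 + 7*5.6208 = 104.1075


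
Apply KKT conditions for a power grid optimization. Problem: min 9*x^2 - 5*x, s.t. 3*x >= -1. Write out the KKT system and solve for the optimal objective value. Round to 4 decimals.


Step 1: Try lambda = 0 (constraint inactive).
Stationarity: 2*9*x - 5 = 0
x* = 5/(2*9) = 5/18 = 0.2778 (rounded; the exact value 5/18 is used below)
Check constraint: 3*0.2778 = 0.8334 >= -1 -- satisfied.
Step 2: Compute optimal value.
f(x*) = 9*(5/18)^2 - 5*(5/18) = -0.6944


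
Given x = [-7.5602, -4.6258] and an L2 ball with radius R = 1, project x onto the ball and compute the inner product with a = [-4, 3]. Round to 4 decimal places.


Step 1: Compute ||x|| (intermediates to 6 decimals).
||x|| = sqrt((-7.5602)^2 + (-4.6258)^2) = 8.863106
Step 2: Project.
Since ||x|| > R, scale = R/||x|| = 1/8.863106 = 0.112827, proj(x) = scale * x
proj(x) = [-0.852995, -0.521915]
Step 3: Dot product.
a^T * proj(x) = -4*(-0.852995) + 3*(-0.521915) = 1.8462


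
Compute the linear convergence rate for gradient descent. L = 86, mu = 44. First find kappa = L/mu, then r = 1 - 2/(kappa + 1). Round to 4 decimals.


Step 1: Compute the condition number.
kappa = L/mu = 86/44 = 1.9545
Step 2: Compute the convergence rate.
r = 1 - 2/(kappa + 1) = 1 - 2*mu/(L + mu) = (L - mu)/(L + mu) = 42/130 = 0.3231


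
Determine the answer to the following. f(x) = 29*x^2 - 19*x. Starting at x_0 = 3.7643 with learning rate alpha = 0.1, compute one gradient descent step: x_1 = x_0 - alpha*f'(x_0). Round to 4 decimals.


We compute the gradient at x_0 and apply the update.
f'(x) = 58*x - 19
f'(3.7643) = 58*3.7643 - 19 = 199.3294
x_1 = 3.7643 - 0.1*199.3294 = -16.1686


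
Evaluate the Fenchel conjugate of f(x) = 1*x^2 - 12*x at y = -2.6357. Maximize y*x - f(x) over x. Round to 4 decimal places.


f*(y) = sup_x {y*x - a*x^2 - b*x} = sup_x {(y-b)*x - a*x^2}
FOC: (y - b) - 2a*x = 0 => x* = (y - b)/(2a)
x* = (-2.6357 + 12)/(2*1) = 4.6822
f*(-2.6357) = (y-b)^2/(4a) = (-2.6357 + 12)^2/(4*1)
= 87.6901/4 = 21.9225


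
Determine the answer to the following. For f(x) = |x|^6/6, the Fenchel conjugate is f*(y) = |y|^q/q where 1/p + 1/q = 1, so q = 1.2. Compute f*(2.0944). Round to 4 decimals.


The conjugate exponent q satisfies 1/p + 1/q = 1.
p = 6, so q = 6/(6 - 1) = 1.2
|y|^q = 2.0944^1.2 = 2.4281
f*(2.0944) = 2.4281 / 1.2 = 2.0234


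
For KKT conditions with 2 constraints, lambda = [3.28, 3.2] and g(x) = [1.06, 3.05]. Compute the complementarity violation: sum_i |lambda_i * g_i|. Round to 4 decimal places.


KKT complementary slackness check:
lambda_1 * g_1 = 3.28 * 1.06 = 3.4768
lambda_2 * g_2 = 3.2 * 3.05 = 9.76
Total violation = 3.4768 + 9.76 = 13.2368


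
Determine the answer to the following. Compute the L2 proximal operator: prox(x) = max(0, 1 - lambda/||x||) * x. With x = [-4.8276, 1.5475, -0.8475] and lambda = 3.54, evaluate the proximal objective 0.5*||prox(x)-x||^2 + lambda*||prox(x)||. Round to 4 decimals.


Step 1: Compute ||x||.
||x|| = 5.1399
Step 2: Compute scaling factor.
scale = max(0, 1 - 3.54/5.1399) = 0.3113
Step 3: prox(x) = [-1.5027, 0.4817, -0.2638]
||prox(x)|| = 1.5999
Step 4: Proximal objective.
0.5*||prox-x||^2 = 6.2658
lambda*||prox|| = 5.6636
Total = 11.9295


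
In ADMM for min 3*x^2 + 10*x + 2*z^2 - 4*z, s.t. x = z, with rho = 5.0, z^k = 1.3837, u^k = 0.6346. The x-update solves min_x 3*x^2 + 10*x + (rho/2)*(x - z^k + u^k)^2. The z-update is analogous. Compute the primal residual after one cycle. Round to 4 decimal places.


ADMM iteration with rho = 5.0, z^k = 1.3837, u^k = 0.6346
Step 1: x-update.
Minimize 3*x^2 + 10*x + (5.0/2)*(x - 1.3837 + 0.6346)^2
FOC: (2*3 + 5.0)*x = -10 + 5.0*(1.3837 - 0.6346)
x^{k+1} = -0.5686
Step 2: z-update.
Minimize 2*z^2 - 4*z + (5.0/2)*(-0.5686 - z + 0.6346)^2
FOC: (2*2 + 5.0)*z = 4 + 5.0*(-0.5686 + 0.6346)
z^{k+1} = 0.4811
Step 3: u-update.
u^{k+1} = 0.6346 - 0.5686 - 0.4811 = -0.4151
Step 4: Primal residual = |-0.5686 - 0.4811| = 1.0497


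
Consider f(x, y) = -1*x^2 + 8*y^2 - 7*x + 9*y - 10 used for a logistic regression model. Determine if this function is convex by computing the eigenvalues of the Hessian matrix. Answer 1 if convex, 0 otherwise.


The Hessian of f(x,y) = -1*x^2 + 8*y^2 - 7*x + 9*y - 10 is:
H = [[-2, 0], [0, 16]]
Trace = -2 + 16 = 14
Determinant = -2*16 - (0)^2 = -32
Discriminant = (14)^2 - 4*-32 = 324.0
Eigenvalues: lambda_1 = -2.0, lambda_2 = 16.0
The function is not convex.

0


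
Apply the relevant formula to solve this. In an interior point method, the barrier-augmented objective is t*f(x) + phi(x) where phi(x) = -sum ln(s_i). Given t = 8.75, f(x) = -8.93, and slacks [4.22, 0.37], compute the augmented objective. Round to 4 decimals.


Step 1: Compute log-barrier.
ln values: [1.4398, -0.9943]
phi = -(1.4398 - 0.9943) = -0.4456
Step 2: Compute augmented objective.
t*f(x) = 8.75*-8.93 = -78.1375
Total = -78.1375 - 0.4456 = -78.5831


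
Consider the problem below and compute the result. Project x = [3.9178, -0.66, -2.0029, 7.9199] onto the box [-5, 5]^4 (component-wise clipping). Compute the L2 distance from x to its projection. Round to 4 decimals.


Project each component onto [-5, 5].
clip(3.9178) = 3.9178, clip(-0.66) = -0.66, clip(-2.0029) = -2.0029, clip(7.9199) = 5.0
Projection = [3.9178, -0.66, -2.0029, 5.0]
Squared diffs: [0.0, 0.0, 0.0, 8.5258]
Distance = sqrt(8.5258) = 2.9199


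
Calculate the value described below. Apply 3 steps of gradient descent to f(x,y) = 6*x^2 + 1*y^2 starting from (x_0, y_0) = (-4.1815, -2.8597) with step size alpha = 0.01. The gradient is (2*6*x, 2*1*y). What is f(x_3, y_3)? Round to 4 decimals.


Gradient descent on f(x,y) = 6*x^2 + 1*y^2.
Starting point: (-4.1815, -2.8597), alpha = 0.01
Step 1: grad_x = 2*6*-4.1815 = -50.178, grad_y = 2*1*-2.8597 = -5.7194
  x_1 = -4.1815 - 0.01*-50.178 = -3.6797
  y_1 = -2.8597 - 0.01*-5.7194 = -2.8025
Step 2: grad_x = 2*6*-3.6797 = -44.1566, grad_y = 2*1*-2.8025 = -5.605
  x_2 = -3.6797 - 0.01*-44.1566 = -3.2382
  y_2 = -2.8025 - 0.01*-5.605 = -2.7465
Step 3: grad_x = 2*6*-3.2382 = -38.8578, grad_y = 2*1*-2.7465 = -5.4929
  x_3 = -3.2382 - 0.01*-38.8578 = -2.8496
  y_3 = -2.7465 - 0.01*-5.4929 = -2.6915
f(-2.8496, -2.6915) = 6*(-2.8496)^2 + 1*(-2.6915)^2 = 55.9648


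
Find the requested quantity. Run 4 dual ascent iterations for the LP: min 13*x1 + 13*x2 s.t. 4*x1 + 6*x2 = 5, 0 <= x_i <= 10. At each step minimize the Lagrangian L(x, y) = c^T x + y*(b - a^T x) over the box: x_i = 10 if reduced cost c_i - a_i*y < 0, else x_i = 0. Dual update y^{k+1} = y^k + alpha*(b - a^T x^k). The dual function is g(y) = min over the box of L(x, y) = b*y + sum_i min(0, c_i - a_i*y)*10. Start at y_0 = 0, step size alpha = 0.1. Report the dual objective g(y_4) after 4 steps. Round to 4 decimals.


Dual ascent for LP: min 13*x1 + 13*x2, 4*x1 + 6*x2 = 5, 0 <= x_i <= 10
Step 1: y^k = 0.0, reduced costs: (13.0, 13.0)
  x^k = (0.0, 0.0), subgradient = b - a^T x = 5.0
  y^{k+1} = 0.0 + 0.1*5.0 = 0.5
Step 2: y^k = 0.5, reduced costs: (11.0, 10.0)
  x^k = (0.0, 0.0), subgradient = b - a^T x = 5.0
  y^{k+1} = 0.5 + 0.1*5.0 = 1.0
Step 3: y^k = 1.0, reduced costs: (9.0, 7.0)
  x^k = (0.0, 0.0), subgradient = b - a^T x = 5.0
  y^{k+1} = 1.0 + 0.1*5.0 = 1.5
Step 4: y^k = 1.5, reduced costs: (7.0, 4.0)
  x^k = (0.0, 0.0), subgradient = b - a^T x = 5.0
  y^{k+1} = 1.5 + 0.1*5.0 = 2.0
Dual objective at y_4 = 2.0: reduced costs (5.0, 1.0), box minimizer x = (0.0, 0.0)
g(y_4) = b*y + (c1 - a1*y)*x1 + (c2 - a2*y)*x2 = 5*2.0 + 5.0*0.0 + 1.0*0.0 = 10.0 + 0.0 + 0.0 = 10.0


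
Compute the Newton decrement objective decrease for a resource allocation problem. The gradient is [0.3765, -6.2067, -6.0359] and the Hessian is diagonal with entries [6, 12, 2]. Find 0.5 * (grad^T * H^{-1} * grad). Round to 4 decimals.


Step 1: H is diagonal, so H^(-1) * g = [0.0628, -0.5172, -3.018].
Step 2: g^T H^(-1) g = sum_i g_i^2 / H_ii
  = (0.3765)^2/6 + (-6.2067)^2/12 + (-6.0359)^2/2
  = 0.0236 + 3.2103 + 18.216 = 21.4499
Step 3: Objective decrease = 0.5 * g^T H^(-1) g = 10.725


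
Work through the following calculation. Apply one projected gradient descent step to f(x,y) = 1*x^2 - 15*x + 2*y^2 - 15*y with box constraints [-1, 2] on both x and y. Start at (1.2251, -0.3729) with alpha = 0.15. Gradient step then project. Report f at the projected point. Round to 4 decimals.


Step 1: Compute gradient at (1.2251, -0.3729).
grad_x = 2*1*1.2251 - 15 = -12.5498
grad_y = 2*2*-0.3729 - 15 = -16.4916
Step 2: Gradient step.
x_raw = 1.2251 - 0.15*-12.5498 = 3.1076
y_raw = -0.3729 - 0.15*-16.4916 = 2.1008
Step 3: Project onto [-1, 2].
x_proj = clip(3.1076) = 2.0
y_proj = clip(2.1008) = 2.0
Step 4: Evaluate f.
f(2.0, 2.0) = -48.0


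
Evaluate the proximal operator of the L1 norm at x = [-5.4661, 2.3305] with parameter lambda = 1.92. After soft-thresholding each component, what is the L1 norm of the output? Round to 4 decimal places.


Soft-thresholding with lambda = 1.92:
prox(-5.4661) = sign(-5.4661)*max(|-5.4661| - 1.92, 0) = -3.5461
prox(2.3305) = sign(2.3305)*max(|2.3305| - 1.92, 0) = 0.4105
prox(x) = [-3.5461, 0.4105]
||prox(x)||_1 = 3.5461 + 0.4105 = 3.9566


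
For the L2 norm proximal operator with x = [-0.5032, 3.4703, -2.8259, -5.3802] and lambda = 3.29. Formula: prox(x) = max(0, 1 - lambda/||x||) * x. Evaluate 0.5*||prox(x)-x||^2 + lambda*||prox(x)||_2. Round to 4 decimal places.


Step 1: Compute ||x||.
||x|| = 7.0163
Step 2: Compute scaling factor.
scale = max(0, 1 - 3.29/7.0163) = 0.5311
Step 3: prox(x) = [-0.2672, 1.843, -1.5008, -2.8574]
||prox(x)|| = 3.7263
Step 4: Proximal objective.
0.5*||prox-x||^2 = 5.4121
lambda*||prox|| = 12.2595
Total = 17.6716


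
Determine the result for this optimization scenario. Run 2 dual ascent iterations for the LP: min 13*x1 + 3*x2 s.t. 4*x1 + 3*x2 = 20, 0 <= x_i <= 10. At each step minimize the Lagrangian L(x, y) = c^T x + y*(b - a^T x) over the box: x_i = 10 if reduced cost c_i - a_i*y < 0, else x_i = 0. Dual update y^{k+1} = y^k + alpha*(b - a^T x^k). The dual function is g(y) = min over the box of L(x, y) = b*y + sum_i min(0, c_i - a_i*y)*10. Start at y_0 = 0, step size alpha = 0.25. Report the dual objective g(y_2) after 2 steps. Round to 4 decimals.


Dual ascent for LP: min 13*x1 + 3*x2, 4*x1 + 3*x2 = 20, 0 <= x_i <= 10
Step 1: y^k = 0.0, reduced costs: (13.0, 3.0)
  x^k = (0.0, 0.0), subgradient = b - a^T x = 20.0
  y^{k+1} = 0.0 + 0.25*20.0 = 5.0
Step 2: y^k = 5.0, reduced costs: (-7.0, -12.0)
  x^k = (10.0, 10.0), subgradient = b - a^T x = -50.0
  y^{k+1} = 5.0 + 0.25*-50.0 = -7.5
Dual objective at y_2 = -7.5: reduced costs (43.0, 25.5), box minimizer x = (0.0, 0.0)
g(y_2) = b*y + (c1 - a1*y)*x1 + (c2 - a2*y)*x2 = 20*(-7.5) + 43.0*0.0 + 25.5*0.0 = -150.0 + 0.0 + 0.0 = -150.0
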